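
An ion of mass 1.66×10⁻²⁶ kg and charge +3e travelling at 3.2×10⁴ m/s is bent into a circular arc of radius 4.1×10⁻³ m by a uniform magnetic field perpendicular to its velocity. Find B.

B ≈ 0.27 T

From |q|vB = mv²/r, B = mv/(|q|r).
B = (1.66×10⁻²⁶)(3.2×10⁴)/((4.806×10⁻¹⁹)(4.1×10⁻³)) ≈ 0.27 T.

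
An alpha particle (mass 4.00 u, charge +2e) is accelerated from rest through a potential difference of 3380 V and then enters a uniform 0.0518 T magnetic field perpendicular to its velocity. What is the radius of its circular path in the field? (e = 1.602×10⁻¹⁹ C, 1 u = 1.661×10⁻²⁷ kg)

Acceleration: |q|V = ½mv² ⇒ v = √(2|q|V/m) = √(2·3.204×10⁻¹⁹·3380/6.644×10⁻²⁷) ≈ 5.710×10⁵ m/s.
In the field: r = mv/(|q|B) = (6.644×10⁻²⁷)(5.710×10⁵)/((3.204×10⁻¹⁹)(0.0518)) ≈ 0.229 m.

r ≈ 0.229 m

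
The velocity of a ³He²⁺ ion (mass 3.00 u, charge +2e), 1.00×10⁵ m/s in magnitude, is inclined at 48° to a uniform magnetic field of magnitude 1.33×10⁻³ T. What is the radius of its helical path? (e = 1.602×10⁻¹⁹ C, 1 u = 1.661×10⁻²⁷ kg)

v⊥ = v sinθ = 1.00×10⁵·sin48° ≈ 7.431×10⁴ m/s.
r = m v⊥/(|q|B) = (4.983×10⁻²⁷)(7.431×10⁴)/((3.204×10⁻¹⁹)(1.33×10⁻³)) ≈ 0.869 m.

r ≈ 0.869 m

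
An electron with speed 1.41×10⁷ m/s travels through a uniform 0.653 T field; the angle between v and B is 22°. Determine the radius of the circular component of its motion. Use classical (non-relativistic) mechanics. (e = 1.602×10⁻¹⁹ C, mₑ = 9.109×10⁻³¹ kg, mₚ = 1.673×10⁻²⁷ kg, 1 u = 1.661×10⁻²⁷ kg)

r ≈ 4.60×10⁻⁵ m

v⊥ = v sinθ = 1.41×10⁷·sin22° ≈ 5.282×10⁶ m/s.
r = m v⊥/(|q|B) = (9.109×10⁻³¹)(5.282×10⁶)/((1.602×10⁻¹⁹)(0.653)) ≈ 4.60×10⁻⁵ m.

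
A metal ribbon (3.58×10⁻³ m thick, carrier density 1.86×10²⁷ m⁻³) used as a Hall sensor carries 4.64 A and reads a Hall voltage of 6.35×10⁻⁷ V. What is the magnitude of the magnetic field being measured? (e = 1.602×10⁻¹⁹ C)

B ≈ 0.146 T

From V_H = IB/(n e t), B = V_H n e t / I.
B = (6.35×10⁻⁷)(1.86×10²⁷)(1.602×10⁻¹⁹)(3.58×10⁻³)/4.64 ≈ 0.146 T.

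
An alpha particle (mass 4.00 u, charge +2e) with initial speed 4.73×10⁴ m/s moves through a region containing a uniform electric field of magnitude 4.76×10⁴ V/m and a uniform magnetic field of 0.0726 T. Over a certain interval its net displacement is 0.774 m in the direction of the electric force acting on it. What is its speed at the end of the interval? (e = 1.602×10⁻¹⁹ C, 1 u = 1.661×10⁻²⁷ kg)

v_f ≈ 1.89×10⁶ m/s

B does no work; ΔKE = |q|E d.
½mv_f² = ½mv₀² + |q|Ed = ½(6.644×10⁻²⁷)(4.73×10⁴)² + (3.204×10⁻¹⁹)(4.76×10⁴)(0.774) ≈ 7.432×10⁻¹⁸ J + 1.180×10⁻¹⁴ J ≈ 1.181×10⁻¹⁴ J.
v_f = √(2·1.181×10⁻¹⁴/6.644×10⁻²⁷) ≈ 1.89×10⁶ m/s.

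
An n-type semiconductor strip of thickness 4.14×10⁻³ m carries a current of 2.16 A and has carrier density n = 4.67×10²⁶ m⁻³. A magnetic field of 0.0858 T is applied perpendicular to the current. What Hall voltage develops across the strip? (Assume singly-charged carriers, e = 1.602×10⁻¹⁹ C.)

V_H ≈ 5.98×10⁻⁷ V

V_H = IB/(n e t).
V_H = (2.16)(0.0858)/((4.67×10²⁶)(1.602×10⁻¹⁹)(4.14×10⁻³)) ≈ 5.98×10⁻⁷ V.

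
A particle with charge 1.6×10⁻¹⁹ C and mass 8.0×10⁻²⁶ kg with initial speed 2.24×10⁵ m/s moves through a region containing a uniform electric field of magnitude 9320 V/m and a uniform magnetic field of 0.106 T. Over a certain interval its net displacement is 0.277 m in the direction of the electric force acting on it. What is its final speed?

B does no work; ΔKE = |q|E d.
½mv_f² = ½mv₀² + |q|Ed = ½(8.0×10⁻²⁶)(2.24×10⁵)² + (1.6×10⁻¹⁹)(9320)(0.277) ≈ 2.007×10⁻¹⁵ J + 4.131×10⁻¹⁶ J ≈ 2.420×10⁻¹⁵ J.
v_f = √(2·2.420×10⁻¹⁵/8.0×10⁻²⁶) ≈ 2.46×10⁵ m/s.

v_f ≈ 2.46×10⁵ m/s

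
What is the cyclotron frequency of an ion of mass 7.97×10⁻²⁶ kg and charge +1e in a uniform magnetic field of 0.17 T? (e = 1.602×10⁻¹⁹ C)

f = |q|B/(2πm).
f = (1.602×10⁻¹⁹)(0.17)/(2π·7.97×10⁻²⁶) ≈ 5.4×10⁴ Hz.

f ≈ 5.4×10⁴ Hz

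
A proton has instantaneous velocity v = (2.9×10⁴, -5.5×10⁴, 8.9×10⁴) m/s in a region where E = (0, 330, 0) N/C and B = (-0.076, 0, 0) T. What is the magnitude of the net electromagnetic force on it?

|F| ≈ 1.23×10⁻¹⁵ N

v×B = (0, -6760, -4180) N/C.
E + v×B = (0, -6430, -4180) N/C.
F = q(E + v×B) = (1.602×10⁻¹⁹ C)·(0, -6430, -4180) = (0, -1.03×10⁻¹⁵, -6.70×10⁻¹⁶) N.
|F| = 1.23×10⁻¹⁵ N.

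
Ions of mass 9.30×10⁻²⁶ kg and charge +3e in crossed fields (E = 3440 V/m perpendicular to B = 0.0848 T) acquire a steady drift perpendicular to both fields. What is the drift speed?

The E×B drift speed is v_d = E/B.
v_d = 3440/0.0848 = 4.06×10⁴ m/s.

v_d ≈ 4.06×10⁴ m/s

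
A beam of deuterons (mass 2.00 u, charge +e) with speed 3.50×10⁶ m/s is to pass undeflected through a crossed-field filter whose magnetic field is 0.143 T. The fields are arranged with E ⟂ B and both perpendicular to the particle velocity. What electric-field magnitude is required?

E = 5.00×10⁵ V/m

For straight-line motion qE = qvB, so E = vB.
E = 3.50×10⁶ × 0.143 = 5.00×10⁵ V/m.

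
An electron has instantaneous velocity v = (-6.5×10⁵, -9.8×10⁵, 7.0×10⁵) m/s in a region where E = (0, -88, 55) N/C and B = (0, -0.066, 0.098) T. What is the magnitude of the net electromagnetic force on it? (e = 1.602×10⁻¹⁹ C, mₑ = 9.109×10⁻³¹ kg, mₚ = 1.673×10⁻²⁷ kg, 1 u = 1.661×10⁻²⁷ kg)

|F| ≈ 1.47×10⁻¹⁴ N

v×B = (-4.98×10⁴, 6.37×10⁴, 4.29×10⁴) N/C.
E + v×B = (-4.98×10⁴, 6.36×10⁴, 4.30×10⁴) N/C.
F = q(E + v×B) = (−1.602×10⁻¹⁹ C)·(-4.98×10⁴, 6.36×10⁴, 4.30×10⁴) = (7.98×10⁻¹⁵, -1.02×10⁻¹⁴, -6.88×10⁻¹⁵) N.
|F| = 1.47×10⁻¹⁴ N.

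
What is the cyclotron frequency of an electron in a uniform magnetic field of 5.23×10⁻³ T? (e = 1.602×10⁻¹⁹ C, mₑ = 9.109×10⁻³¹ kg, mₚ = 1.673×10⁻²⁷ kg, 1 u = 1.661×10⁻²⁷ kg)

f ≈ 1.46×10⁸ Hz

f = |q|B/(2πm).
f = (1.602×10⁻¹⁹)(5.23×10⁻³)/(2π·9.109×10⁻³¹) ≈ 1.46×10⁸ Hz.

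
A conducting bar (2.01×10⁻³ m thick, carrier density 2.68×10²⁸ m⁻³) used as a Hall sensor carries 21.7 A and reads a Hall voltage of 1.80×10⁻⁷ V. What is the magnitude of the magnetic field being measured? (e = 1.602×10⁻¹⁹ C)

From V_H = IB/(n e t), B = V_H n e t / I.
B = (1.80×10⁻⁷)(2.68×10²⁸)(1.602×10⁻¹⁹)(2.01×10⁻³)/21.7 ≈ 0.0716 T.

B ≈ 0.0716 T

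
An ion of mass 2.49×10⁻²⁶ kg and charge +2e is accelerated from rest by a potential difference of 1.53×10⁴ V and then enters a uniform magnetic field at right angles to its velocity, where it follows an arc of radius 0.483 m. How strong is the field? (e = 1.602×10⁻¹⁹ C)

v = √(2|q|V/m) = √(2·3.204×10⁻¹⁹·1.53×10⁴/2.49×10⁻²⁶) ≈ 6.275×10⁵ m/s.
B = mv/(|q|r) = (2.49×10⁻²⁶)(6.275×10⁵)/((3.204×10⁻¹⁹)(0.483)) ≈ 0.101 T.

B ≈ 0.101 T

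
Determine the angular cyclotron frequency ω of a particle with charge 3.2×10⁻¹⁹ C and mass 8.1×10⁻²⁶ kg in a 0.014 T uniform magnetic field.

ω = |q|B/m.
ω = (3.2×10⁻¹⁹)(0.014)/8.1×10⁻²⁶ ≈ 5.5×10⁴ rad/s.

ω ≈ 5.5×10⁴ rad/s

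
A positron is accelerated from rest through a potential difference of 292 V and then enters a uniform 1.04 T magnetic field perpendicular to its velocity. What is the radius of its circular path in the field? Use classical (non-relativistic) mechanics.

r ≈ 5.54×10⁻⁵ m

Acceleration: |q|V = ½mv² ⇒ v = √(2|q|V/m) = √(2·1.602×10⁻¹⁹·292/9.109×10⁻³¹) ≈ 1.013×10⁷ m/s.
In the field: r = mv/(|q|B) = (9.109×10⁻³¹)(1.013×10⁷)/((1.602×10⁻¹⁹)(1.04)) ≈ 5.54×10⁻⁵ m.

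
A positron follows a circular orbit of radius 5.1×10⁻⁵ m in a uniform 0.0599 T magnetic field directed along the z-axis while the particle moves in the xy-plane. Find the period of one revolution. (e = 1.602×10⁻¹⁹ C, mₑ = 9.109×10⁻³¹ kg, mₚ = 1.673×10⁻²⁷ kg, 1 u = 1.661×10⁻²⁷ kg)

The cyclotron period depends only on m, q, B: T = 2πm/(|q|B).
T = 2π(9.109×10⁻³¹)/((1.602×10⁻¹⁹)(0.0599)) ≈ 5.96×10⁻¹⁰ s.

T ≈ 5.96×10⁻¹⁰ s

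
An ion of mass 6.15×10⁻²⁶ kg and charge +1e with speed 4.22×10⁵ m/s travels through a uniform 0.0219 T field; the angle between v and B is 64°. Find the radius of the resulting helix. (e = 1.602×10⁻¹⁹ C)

r ≈ 6.65 m

v⊥ = v sinθ = 4.22×10⁵·sin64° ≈ 3.793×10⁵ m/s.
r = m v⊥/(|q|B) = (6.15×10⁻²⁶)(3.793×10⁵)/((1.602×10⁻¹⁹)(0.0219)) ≈ 6.65 m.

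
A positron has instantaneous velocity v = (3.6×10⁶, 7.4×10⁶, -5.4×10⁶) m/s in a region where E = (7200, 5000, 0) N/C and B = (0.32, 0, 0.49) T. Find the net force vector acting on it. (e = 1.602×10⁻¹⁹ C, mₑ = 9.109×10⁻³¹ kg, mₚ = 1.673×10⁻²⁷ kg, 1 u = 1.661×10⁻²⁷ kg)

F ≈ (5.82×10⁻¹³, -5.59×10⁻¹³, -3.79×10⁻¹³) N

v×B = (3.63×10⁶, -3.49×10⁶, -2.37×10⁶) N/C.
E + v×B = (3.63×10⁶, -3.49×10⁶, -2.37×10⁶) N/C.
F = q(E + v×B) = (1.602×10⁻¹⁹ C)·(3.63×10⁶, -3.49×10⁶, -2.37×10⁶) = (5.82×10⁻¹³, -5.59×10⁻¹³, -3.79×10⁻¹³) N.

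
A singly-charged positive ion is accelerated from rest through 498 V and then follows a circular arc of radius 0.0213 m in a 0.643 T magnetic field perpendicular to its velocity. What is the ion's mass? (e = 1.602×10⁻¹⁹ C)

m ≈ 3.02×10⁻²⁶ kg

Combine |q|V = ½mv² and r = mv/(|q|B): eliminate v to get m = qB²r²/(2V).
m = (1.602×10⁻¹⁹)(0.643)²(0.0213)²/(2·498) ≈ 3.02×10⁻²⁶ kg.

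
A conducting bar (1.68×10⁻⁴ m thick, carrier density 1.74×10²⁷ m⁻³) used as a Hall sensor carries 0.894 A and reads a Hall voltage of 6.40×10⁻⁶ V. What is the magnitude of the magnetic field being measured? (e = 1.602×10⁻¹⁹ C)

B ≈ 0.335 T

From V_H = IB/(n e t), B = V_H n e t / I.
B = (6.40×10⁻⁶)(1.74×10²⁷)(1.602×10⁻¹⁹)(1.68×10⁻⁴)/0.894 ≈ 0.335 T.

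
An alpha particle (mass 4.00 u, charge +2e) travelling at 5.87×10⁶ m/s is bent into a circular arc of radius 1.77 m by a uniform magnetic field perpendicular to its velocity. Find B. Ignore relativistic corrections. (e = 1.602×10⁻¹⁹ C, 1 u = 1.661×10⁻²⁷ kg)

From |q|vB = mv²/r, B = mv/(|q|r).
B = (6.644×10⁻²⁷)(5.87×10⁶)/((3.204×10⁻¹⁹)(1.77)) ≈ 0.0688 T.

B ≈ 0.0688 T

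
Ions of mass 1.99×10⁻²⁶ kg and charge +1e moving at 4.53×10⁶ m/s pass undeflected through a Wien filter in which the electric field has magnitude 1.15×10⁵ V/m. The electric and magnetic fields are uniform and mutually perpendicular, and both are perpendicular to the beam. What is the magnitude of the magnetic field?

B = 0.0254 T

Balance of forces in the selector: qE = qvB ⇒ B = E/v.
B = 1.15×10⁵/4.53×10⁶ = 0.0254 T.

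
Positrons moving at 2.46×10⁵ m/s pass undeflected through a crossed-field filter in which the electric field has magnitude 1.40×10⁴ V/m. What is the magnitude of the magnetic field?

Balance of forces in the selector: qE = qvB ⇒ B = E/v.
B = 1.40×10⁴/2.46×10⁵ = 0.0569 T.

B = 0.0569 T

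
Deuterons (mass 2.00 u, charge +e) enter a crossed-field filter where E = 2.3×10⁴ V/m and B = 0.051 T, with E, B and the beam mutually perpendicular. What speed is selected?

Zero net Lorentz force requires |qE| = |q v×B|, i.e. E = vB.
v = E/B = 2.3×10⁴/0.051 = 4.5×10⁵ m/s.

v = 4.5×10⁵ m/s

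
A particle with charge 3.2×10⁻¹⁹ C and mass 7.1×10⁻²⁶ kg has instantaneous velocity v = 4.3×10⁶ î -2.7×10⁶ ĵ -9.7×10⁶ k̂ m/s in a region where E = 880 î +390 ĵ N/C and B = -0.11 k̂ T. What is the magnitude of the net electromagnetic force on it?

|F| ≈ 1.79×10⁻¹³ N

v×B = (2.97×10⁵, 4.73×10⁵, 0) N/C.
E + v×B = (2.98×10⁵, 4.73×10⁵, 0) N/C.
F = q(E + v×B) = (3.2×10⁻¹⁹ C)·(2.98×10⁵, 4.73×10⁵, 0) = (9.53×10⁻¹⁴, 1.51×10⁻¹³, 0) N.
|F| = 1.79×10⁻¹³ N.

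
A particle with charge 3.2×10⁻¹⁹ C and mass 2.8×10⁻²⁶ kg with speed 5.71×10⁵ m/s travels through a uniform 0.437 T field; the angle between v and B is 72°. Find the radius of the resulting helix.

v⊥ = v sinθ = 5.71×10⁵·sin72° ≈ 5.431×10⁵ m/s.
r = m v⊥/(|q|B) = (2.8×10⁻²⁶)(5.431×10⁵)/((3.2×10⁻¹⁹)(0.437)) ≈ 0.109 m.

r ≈ 0.109 m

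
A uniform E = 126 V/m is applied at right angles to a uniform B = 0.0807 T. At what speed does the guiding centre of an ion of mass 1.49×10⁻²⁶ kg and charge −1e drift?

The E×B drift speed is v_d = E/B.
v_d = 126/0.0807 = 1560 m/s.

v_d ≈ 1560 m/s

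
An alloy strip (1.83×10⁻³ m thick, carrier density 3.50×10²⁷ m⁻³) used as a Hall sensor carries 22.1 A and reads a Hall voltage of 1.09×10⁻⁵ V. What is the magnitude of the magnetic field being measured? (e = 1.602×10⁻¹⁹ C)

B ≈ 0.506 T

From V_H = IB/(n e t), B = V_H n e t / I.
B = (1.09×10⁻⁵)(3.50×10²⁷)(1.602×10⁻¹⁹)(1.83×10⁻³)/22.1 ≈ 0.506 T.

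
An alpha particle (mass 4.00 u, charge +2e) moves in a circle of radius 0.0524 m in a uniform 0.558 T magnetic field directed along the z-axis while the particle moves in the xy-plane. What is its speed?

v ≈ 1.41×10⁶ m/s

From |q|vB = mv²/r, v = |q|Br/m.
v = (3.204×10⁻¹⁹)(0.558)(0.0524)/6.644×10⁻²⁷ ≈ 1.41×10⁶ m/s.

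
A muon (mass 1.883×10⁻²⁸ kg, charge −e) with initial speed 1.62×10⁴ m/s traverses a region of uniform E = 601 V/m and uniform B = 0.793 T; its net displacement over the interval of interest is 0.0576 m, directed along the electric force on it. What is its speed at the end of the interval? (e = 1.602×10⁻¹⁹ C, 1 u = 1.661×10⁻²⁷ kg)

v_f ≈ 2.43×10⁵ m/s

B does no work; ΔKE = |q|E d.
½mv_f² = ½mv₀² + |q|Ed = ½(1.883×10⁻²⁸)(1.62×10⁴)² + (1.602×10⁻¹⁹)(601)(0.0576) ≈ 2.471×10⁻²⁰ J + 5.546×10⁻¹⁸ J ≈ 5.570×10⁻¹⁸ J.
v_f = √(2·5.570×10⁻¹⁸/1.883×10⁻²⁸) ≈ 2.43×10⁵ m/s.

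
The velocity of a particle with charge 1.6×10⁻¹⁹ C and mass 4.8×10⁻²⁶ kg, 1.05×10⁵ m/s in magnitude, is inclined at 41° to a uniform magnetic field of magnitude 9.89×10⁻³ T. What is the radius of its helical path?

v⊥ = v sinθ = 1.05×10⁵·sin41° ≈ 6.889×10⁴ m/s.
r = m v⊥/(|q|B) = (4.8×10⁻²⁶)(6.889×10⁴)/((1.6×10⁻¹⁹)(9.89×10⁻³)) ≈ 2.09 m.

r ≈ 2.09 m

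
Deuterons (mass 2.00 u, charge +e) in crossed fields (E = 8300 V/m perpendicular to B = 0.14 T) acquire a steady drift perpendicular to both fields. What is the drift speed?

The E×B drift speed is v_d = E/B.
v_d = 8300/0.14 = 5.9×10⁴ m/s.

v_d ≈ 5.9×10⁴ m/s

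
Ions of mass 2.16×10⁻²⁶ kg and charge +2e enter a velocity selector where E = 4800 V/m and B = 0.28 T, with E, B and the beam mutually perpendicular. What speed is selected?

v = 1.7×10⁴ m/s

Straight-line motion ⇒ electric and magnetic forces cancel, so E = vB.
v = E/B = 4800/0.28 = 1.7×10⁴ m/s.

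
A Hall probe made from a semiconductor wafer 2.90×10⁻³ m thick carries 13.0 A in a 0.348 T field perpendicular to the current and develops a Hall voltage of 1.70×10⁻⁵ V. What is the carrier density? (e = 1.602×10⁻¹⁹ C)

From V_H = IB/(n e t), n = IB/(V_H e t).
n = (13.0)(0.348)/((1.70×10⁻⁵)(1.602×10⁻¹⁹)(2.90×10⁻³)) ≈ 5.73×10²⁶ m⁻³.

n ≈ 5.73×10²⁶ m⁻³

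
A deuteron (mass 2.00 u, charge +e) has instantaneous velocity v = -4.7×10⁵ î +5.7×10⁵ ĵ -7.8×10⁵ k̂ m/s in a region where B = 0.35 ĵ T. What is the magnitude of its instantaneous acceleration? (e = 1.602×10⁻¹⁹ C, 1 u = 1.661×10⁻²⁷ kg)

|a| ≈ 1.54×10¹³ m/s²

v×B = (2.73×10⁵, 0, -1.64×10⁵) N/C.
F = q v×B = (1.602×10⁻¹⁹ C)·(2.73×10⁵, 0, -1.64×10⁵) = (4.37×10⁻¹⁴, 0, -2.64×10⁻¹⁴) N.
|a| = |F|/m = 5.106×10⁻¹⁴/3.322×10⁻²⁷ ≈ 1.54×10¹³ m/s².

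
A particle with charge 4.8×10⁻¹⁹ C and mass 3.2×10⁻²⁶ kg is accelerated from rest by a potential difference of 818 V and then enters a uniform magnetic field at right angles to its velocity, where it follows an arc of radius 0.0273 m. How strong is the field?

B ≈ 0.383 T

v = √(2|q|V/m) = √(2·4.8×10⁻¹⁹·818/3.2×10⁻²⁶) ≈ 1.567×10⁵ m/s.
B = mv/(|q|r) = (3.2×10⁻²⁶)(1.567×10⁵)/((4.8×10⁻¹⁹)(0.0273)) ≈ 0.383 T.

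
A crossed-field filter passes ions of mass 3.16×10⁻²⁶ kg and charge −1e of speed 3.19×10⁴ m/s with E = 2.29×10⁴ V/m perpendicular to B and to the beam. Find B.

B = 0.718 T

Balance of forces in the selector: qE = qvB ⇒ B = E/v.
B = 2.29×10⁴/3.19×10⁴ = 0.718 T.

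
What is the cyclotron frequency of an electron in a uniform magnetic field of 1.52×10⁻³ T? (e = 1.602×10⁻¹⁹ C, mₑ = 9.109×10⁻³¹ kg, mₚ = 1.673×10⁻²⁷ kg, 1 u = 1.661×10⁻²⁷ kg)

f ≈ 4.25×10⁷ Hz

f = |q|B/(2πm).
f = (1.602×10⁻¹⁹)(1.52×10⁻³)/(2π·9.109×10⁻³¹) ≈ 4.25×10⁷ Hz.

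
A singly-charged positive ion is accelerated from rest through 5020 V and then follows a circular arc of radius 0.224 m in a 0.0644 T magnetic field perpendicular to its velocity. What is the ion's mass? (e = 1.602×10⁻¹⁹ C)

Combine |q|V = ½mv² and r = mv/(|q|B): eliminate v to get m = qB²r²/(2V).
m = (1.602×10⁻¹⁹)(0.0644)²(0.224)²/(2·5020) ≈ 3.32×10⁻²⁷ kg.

m ≈ 3.32×10⁻²⁷ kg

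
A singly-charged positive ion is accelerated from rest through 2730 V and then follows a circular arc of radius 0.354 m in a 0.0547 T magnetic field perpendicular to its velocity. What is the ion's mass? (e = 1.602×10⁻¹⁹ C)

Combine |q|V = ½mv² and r = mv/(|q|B): eliminate v to get m = qB²r²/(2V).
m = (1.602×10⁻¹⁹)(0.0547)²(0.354)²/(2·2730) ≈ 1.10×10⁻²⁶ kg.

m ≈ 1.10×10⁻²⁶ kg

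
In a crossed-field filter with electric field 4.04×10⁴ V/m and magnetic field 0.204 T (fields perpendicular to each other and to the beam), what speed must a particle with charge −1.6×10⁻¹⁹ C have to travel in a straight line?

Straight-line motion ⇒ electric and magnetic forces cancel, so E = vB.
v = E/B = 4.04×10⁴/0.204 = 1.98×10⁵ m/s.
The result is independent of the particle's charge and mass.

v = 1.98×10⁵ m/s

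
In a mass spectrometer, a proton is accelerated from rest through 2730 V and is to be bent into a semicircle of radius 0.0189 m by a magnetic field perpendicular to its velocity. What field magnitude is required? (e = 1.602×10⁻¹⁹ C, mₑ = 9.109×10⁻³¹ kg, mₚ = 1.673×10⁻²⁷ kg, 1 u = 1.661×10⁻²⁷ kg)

B ≈ 0.400 T

v = √(2|q|V/m) = √(2·1.602×10⁻¹⁹·2730/1.673×10⁻²⁷) ≈ 7.231×10⁵ m/s.
B = mv/(|q|r) = (1.673×10⁻²⁷)(7.231×10⁵)/((1.602×10⁻¹⁹)(0.0189)) ≈ 0.400 T.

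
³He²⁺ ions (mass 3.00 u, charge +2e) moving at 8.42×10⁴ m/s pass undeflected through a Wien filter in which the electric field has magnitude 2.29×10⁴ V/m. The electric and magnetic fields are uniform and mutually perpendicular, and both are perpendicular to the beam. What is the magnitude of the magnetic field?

Balance of forces in the selector: qE = qvB ⇒ B = E/v.
B = 2.29×10⁴/8.42×10⁴ = 0.272 T.

B = 0.272 T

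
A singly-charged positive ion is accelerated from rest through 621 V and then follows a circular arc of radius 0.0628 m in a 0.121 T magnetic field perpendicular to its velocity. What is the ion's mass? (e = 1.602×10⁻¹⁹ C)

m ≈ 7.45×10⁻²⁷ kg

Combine |q|V = ½mv² and r = mv/(|q|B): eliminate v to get m = qB²r²/(2V).
m = (1.602×10⁻¹⁹)(0.121)²(0.0628)²/(2·621) ≈ 7.45×10⁻²⁷ kg.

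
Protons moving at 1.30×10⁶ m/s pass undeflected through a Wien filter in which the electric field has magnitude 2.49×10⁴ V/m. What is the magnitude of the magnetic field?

B = 0.0192 T

Balance of forces in the selector: qE = qvB ⇒ B = E/v.
B = 2.49×10⁴/1.30×10⁶ = 0.0192 T.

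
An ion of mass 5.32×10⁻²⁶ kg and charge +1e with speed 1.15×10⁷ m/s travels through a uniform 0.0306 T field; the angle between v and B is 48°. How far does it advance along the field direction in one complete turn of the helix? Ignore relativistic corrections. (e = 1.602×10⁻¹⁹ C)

p ≈ 525 m

v∥ = v cosθ = 1.15×10⁷·cos48° ≈ 7.695×10⁶ m/s.
T = 2πm/(|q|B) = 2π(5.32×10⁻²⁶)/((1.602×10⁻¹⁹)(0.0306)) ≈ 6.819×10⁻⁵ s.
pitch = v∥ T = (7.695×10⁶)(6.819×10⁻⁵) ≈ 525 m.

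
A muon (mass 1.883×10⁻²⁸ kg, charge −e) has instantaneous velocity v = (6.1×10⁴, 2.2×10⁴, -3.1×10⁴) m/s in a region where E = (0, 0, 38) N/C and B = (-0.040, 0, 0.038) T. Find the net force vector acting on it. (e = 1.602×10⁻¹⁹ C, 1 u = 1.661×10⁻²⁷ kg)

v×B = (836, -1080, 880) N/C.
E + v×B = (836, -1080, 918) N/C.
F = q(E + v×B) = (−1.602×10⁻¹⁹ C)·(836, -1080, 918) = (-1.34×10⁻¹⁶, 1.73×10⁻¹⁶, -1.47×10⁻¹⁶) N.

F ≈ (-1.34×10⁻¹⁶, 1.73×10⁻¹⁶, -1.47×10⁻¹⁶) N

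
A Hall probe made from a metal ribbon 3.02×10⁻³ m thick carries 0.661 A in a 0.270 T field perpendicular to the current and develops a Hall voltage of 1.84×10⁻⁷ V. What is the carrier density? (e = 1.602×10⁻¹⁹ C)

From V_H = IB/(n e t), n = IB/(V_H e t).
n = (0.661)(0.270)/((1.84×10⁻⁷)(1.602×10⁻¹⁹)(3.02×10⁻³)) ≈ 2.00×10²⁷ m⁻³.

n ≈ 2.00×10²⁷ m⁻³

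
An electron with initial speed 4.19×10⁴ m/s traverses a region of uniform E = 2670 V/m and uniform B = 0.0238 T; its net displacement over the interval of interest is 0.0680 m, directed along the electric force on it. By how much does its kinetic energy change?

ΔKE ≈ 2.91×10⁻¹⁷ J

The magnetic force is always ⟂ v and does no work; only the electric force changes KE.
ΔKE = F_E · d = |q|E d = (1.602×10⁻¹⁹)(2670)(0.0680) ≈ 2.91×10⁻¹⁷ J.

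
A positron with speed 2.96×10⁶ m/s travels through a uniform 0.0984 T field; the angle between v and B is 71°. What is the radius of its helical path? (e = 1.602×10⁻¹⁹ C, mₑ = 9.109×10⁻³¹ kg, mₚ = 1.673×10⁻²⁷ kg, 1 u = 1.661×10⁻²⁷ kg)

v⊥ = v sinθ = 2.96×10⁶·sin71° ≈ 2.799×10⁶ m/s.
r = m v⊥/(|q|B) = (9.109×10⁻³¹)(2.799×10⁶)/((1.602×10⁻¹⁹)(0.0984)) ≈ 1.62×10⁻⁴ m.

r ≈ 1.62×10⁻⁴ m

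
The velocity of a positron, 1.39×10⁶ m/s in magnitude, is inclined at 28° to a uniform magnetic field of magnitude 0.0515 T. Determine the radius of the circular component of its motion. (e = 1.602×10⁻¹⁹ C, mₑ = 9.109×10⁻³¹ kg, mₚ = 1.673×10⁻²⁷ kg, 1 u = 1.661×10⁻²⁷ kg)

v⊥ = v sinθ = 1.39×10⁶·sin28° ≈ 6.526×10⁵ m/s.
r = m v⊥/(|q|B) = (9.109×10⁻³¹)(6.526×10⁵)/((1.602×10⁻¹⁹)(0.0515)) ≈ 7.20×10⁻⁵ m.

r ≈ 7.20×10⁻⁵ m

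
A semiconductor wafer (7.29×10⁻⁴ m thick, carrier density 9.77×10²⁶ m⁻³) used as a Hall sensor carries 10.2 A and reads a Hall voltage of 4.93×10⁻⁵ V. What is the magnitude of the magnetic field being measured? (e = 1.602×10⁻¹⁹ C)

B ≈ 0.551 T

From V_H = IB/(n e t), B = V_H n e t / I.
B = (4.93×10⁻⁵)(9.77×10²⁶)(1.602×10⁻¹⁹)(7.29×10⁻⁴)/10.2 ≈ 0.551 T.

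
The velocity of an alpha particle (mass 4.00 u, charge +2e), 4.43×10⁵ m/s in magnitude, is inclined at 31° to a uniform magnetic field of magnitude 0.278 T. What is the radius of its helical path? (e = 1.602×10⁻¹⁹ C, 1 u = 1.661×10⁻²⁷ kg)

v⊥ = v sinθ = 4.43×10⁵·sin31° ≈ 2.282×10⁵ m/s.
r = m v⊥/(|q|B) = (6.644×10⁻²⁷)(2.282×10⁵)/((3.204×10⁻¹⁹)(0.278)) ≈ 0.0170 m.

r ≈ 0.0170 m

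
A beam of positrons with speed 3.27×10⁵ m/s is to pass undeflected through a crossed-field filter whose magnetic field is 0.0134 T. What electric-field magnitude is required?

For straight-line motion qE = qvB, so E = vB.
E = 3.27×10⁵ × 0.0134 = 4380 V/m.

E = 4380 V/m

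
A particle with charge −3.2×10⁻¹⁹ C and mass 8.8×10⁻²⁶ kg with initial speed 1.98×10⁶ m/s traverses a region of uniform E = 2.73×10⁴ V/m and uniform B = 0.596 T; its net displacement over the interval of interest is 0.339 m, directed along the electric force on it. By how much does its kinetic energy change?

ΔKE ≈ 2.96×10⁻¹⁵ J

The magnetic force is always ⟂ v and does no work; only the electric force changes KE.
ΔKE = F_E · d = |q|E d = (3.2×10⁻¹⁹)(2.73×10⁴)(0.339) ≈ 2.96×10⁻¹⁵ J.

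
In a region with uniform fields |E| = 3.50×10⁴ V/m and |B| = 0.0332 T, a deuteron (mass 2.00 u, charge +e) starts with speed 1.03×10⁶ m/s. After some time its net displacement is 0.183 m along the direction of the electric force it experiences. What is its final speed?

B does no work; ΔKE = |q|E d.
½mv_f² = ½mv₀² + |q|Ed = ½(3.322×10⁻²⁷)(1.03×10⁶)² + (1.602×10⁻¹⁹)(3.50×10⁴)(0.183) ≈ 1.762×10⁻¹⁵ J + 1.026×10⁻¹⁵ J ≈ 2.788×10⁻¹⁵ J.
v_f = √(2·2.788×10⁻¹⁵/3.322×10⁻²⁷) ≈ 1.30×10⁶ m/s.

v_f ≈ 1.30×10⁶ m/s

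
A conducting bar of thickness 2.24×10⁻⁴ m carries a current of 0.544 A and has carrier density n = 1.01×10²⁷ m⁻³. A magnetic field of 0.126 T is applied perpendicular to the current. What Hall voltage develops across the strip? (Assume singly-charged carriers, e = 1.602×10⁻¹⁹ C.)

V_H ≈ 1.89×10⁻⁶ V

V_H = IB/(n e t).
V_H = (0.544)(0.126)/((1.01×10²⁷)(1.602×10⁻¹⁹)(2.24×10⁻⁴)) ≈ 1.89×10⁻⁶ V.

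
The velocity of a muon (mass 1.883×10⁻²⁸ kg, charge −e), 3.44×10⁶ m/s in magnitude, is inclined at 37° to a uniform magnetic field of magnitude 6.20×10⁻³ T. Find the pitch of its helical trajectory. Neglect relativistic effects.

v∥ = v cosθ = 3.44×10⁶·cos37° ≈ 2.747×10⁶ m/s.
T = 2πm/(|q|B) = 2π(1.883×10⁻²⁸)/((1.602×10⁻¹⁹)(6.20×10⁻³)) ≈ 1.191×10⁻⁶ s.
pitch = v∥ T = (2.747×10⁶)(1.191×10⁻⁶) ≈ 3.27 m.

p ≈ 3.27 m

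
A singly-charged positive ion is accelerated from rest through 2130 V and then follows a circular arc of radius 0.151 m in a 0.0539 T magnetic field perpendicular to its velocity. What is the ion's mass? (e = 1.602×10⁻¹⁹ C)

Combine |q|V = ½mv² and r = mv/(|q|B): eliminate v to get m = qB²r²/(2V).
m = (1.602×10⁻¹⁹)(0.0539)²(0.151)²/(2·2130) ≈ 2.49×10⁻²⁷ kg.

m ≈ 2.49×10⁻²⁷ kg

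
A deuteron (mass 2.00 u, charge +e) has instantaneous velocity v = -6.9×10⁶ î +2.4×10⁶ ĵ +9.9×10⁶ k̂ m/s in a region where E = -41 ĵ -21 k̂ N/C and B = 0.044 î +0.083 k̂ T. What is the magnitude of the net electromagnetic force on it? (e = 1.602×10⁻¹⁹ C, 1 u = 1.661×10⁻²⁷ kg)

v×B = (1.99×10⁵, 1.01×10⁶, -1.06×10⁵) N/C.
E + v×B = (1.99×10⁵, 1.01×10⁶, -1.06×10⁵) N/C.
F = q(E + v×B) = (1.602×10⁻¹⁹ C)·(1.99×10⁵, 1.01×10⁶, -1.06×10⁵) = (3.19×10⁻¹⁴, 1.62×10⁻¹³, -1.69×10⁻¹⁴) N.
|F| = 1.66×10⁻¹³ N.

|F| ≈ 1.66×10⁻¹³ N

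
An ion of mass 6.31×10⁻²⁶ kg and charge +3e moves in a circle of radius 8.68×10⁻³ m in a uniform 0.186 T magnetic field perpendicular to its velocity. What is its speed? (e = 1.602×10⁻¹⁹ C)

From |q|vB = mv²/r, v = |q|Br/m.
v = (4.806×10⁻¹⁹)(0.186)(8.68×10⁻³)/6.31×10⁻²⁶ ≈ 1.23×10⁴ m/s.

v ≈ 1.23×10⁴ m/s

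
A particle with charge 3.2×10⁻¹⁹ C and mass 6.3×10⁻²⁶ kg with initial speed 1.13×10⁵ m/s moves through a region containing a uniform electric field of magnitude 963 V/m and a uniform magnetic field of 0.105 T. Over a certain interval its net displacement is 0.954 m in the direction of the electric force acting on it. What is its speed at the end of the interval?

B does no work; ΔKE = |q|E d.
½mv_f² = ½mv₀² + |q|Ed = ½(6.3×10⁻²⁶)(1.13×10⁵)² + (3.2×10⁻¹⁹)(963)(0.954) ≈ 4.022×10⁻¹⁶ J + 2.940×10⁻¹⁶ J ≈ 6.962×10⁻¹⁶ J.
v_f = √(2·6.962×10⁻¹⁶/6.3×10⁻²⁶) ≈ 1.49×10⁵ m/s.

v_f ≈ 1.49×10⁵ m/s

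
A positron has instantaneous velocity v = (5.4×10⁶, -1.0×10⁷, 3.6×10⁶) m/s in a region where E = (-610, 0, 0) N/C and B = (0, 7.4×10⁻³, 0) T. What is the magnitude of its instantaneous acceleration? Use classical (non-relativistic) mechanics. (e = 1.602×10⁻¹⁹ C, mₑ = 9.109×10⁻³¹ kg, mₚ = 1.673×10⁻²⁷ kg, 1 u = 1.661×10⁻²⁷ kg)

v×B = (-2.66×10⁴, 0, 4.00×10⁴) N/C.
E + v×B = (-2.72×10⁴, 0, 4.00×10⁴) N/C.
F = q(E + v×B) = (1.602×10⁻¹⁹ C)·(-2.72×10⁴, 0, 4.00×10⁴) = (-4.37×10⁻¹⁵, 0, 6.40×10⁻¹⁵) N.
|a| = |F|/m = 7.748×10⁻¹⁵/9.109×10⁻³¹ ≈ 8.51×10¹⁵ m/s².

|a| ≈ 8.51×10¹⁵ m/s²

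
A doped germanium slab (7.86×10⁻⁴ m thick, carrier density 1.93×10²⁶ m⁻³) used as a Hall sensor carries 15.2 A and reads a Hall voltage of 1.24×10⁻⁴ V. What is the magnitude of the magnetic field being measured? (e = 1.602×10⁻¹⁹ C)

B ≈ 0.198 T

From V_H = IB/(n e t), B = V_H n e t / I.
B = (1.24×10⁻⁴)(1.93×10²⁶)(1.602×10⁻¹⁹)(7.86×10⁻⁴)/15.2 ≈ 0.198 T.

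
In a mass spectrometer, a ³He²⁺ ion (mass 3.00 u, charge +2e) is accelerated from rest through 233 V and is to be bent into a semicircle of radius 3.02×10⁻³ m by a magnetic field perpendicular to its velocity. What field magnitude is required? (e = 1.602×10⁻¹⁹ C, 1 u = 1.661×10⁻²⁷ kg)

v = √(2|q|V/m) = √(2·3.204×10⁻¹⁹·233/4.983×10⁻²⁷) ≈ 1.731×10⁵ m/s.
B = mv/(|q|r) = (4.983×10⁻²⁷)(1.731×10⁵)/((3.204×10⁻¹⁹)(3.02×10⁻³)) ≈ 0.891 T.

B ≈ 0.891 T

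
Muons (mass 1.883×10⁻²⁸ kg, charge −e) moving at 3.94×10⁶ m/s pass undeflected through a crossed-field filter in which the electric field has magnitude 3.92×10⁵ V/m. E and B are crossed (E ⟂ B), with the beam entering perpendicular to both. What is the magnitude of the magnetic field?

B = 0.0995 T

Balance of forces in the selector: qE = qvB ⇒ B = E/v.
B = 3.92×10⁵/3.94×10⁶ = 0.0995 T.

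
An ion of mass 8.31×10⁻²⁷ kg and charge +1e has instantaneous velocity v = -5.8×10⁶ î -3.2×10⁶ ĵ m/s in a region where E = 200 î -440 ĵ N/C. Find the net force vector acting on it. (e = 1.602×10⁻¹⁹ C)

Only an electric field acts, so F = qE = (1.602×10⁻¹⁹ C)·(200, -440, 0) = (3.20×10⁻¹⁷, -7.05×10⁻¹⁷, 0) N.

F ≈ (3.20×10⁻¹⁷, -7.05×10⁻¹⁷, 0) N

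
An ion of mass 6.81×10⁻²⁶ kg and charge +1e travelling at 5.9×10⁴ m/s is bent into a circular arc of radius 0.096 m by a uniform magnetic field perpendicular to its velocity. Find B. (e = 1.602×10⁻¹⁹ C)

B ≈ 0.26 T

From |q|vB = mv²/r, B = mv/(|q|r).
B = (6.81×10⁻²⁶)(5.9×10⁴)/((1.602×10⁻¹⁹)(0.096)) ≈ 0.26 T.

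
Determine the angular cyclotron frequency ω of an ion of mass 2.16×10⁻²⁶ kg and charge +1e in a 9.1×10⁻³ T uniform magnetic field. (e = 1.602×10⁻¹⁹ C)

ω = |q|B/m.
ω = (1.602×10⁻¹⁹)(9.1×10⁻³)/2.16×10⁻²⁶ ≈ 6.7×10⁴ rad/s.

ω ≈ 6.7×10⁴ rad/s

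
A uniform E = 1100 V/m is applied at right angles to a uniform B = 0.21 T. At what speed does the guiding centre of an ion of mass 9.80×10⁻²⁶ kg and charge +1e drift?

v_d ≈ 5200 m/s

The E×B drift speed is v_d = E/B.
v_d = 1100/0.21 = 5200 m/s.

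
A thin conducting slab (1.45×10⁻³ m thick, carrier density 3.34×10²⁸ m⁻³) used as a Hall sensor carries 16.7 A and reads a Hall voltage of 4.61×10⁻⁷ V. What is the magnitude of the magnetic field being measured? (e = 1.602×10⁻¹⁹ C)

B ≈ 0.214 T

From V_H = IB/(n e t), B = V_H n e t / I.
B = (4.61×10⁻⁷)(3.34×10²⁸)(1.602×10⁻¹⁹)(1.45×10⁻³)/16.7 ≈ 0.214 T.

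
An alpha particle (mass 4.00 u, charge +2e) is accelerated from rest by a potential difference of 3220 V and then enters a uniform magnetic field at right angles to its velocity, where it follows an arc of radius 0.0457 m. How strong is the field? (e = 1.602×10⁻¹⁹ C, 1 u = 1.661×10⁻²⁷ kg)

v = √(2|q|V/m) = √(2·3.204×10⁻¹⁹·3220/6.644×10⁻²⁷) ≈ 5.573×10⁵ m/s.
B = mv/(|q|r) = (6.644×10⁻²⁷)(5.573×10⁵)/((3.204×10⁻¹⁹)(0.0457)) ≈ 0.253 T.

B ≈ 0.253 T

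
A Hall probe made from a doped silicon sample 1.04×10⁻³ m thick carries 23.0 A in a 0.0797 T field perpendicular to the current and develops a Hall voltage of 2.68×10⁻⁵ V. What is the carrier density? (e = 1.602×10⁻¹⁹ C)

From V_H = IB/(n e t), n = IB/(V_H e t).
n = (23.0)(0.0797)/((2.68×10⁻⁵)(1.602×10⁻¹⁹)(1.04×10⁻³)) ≈ 4.11×10²⁶ m⁻³.

n ≈ 4.11×10²⁶ m⁻³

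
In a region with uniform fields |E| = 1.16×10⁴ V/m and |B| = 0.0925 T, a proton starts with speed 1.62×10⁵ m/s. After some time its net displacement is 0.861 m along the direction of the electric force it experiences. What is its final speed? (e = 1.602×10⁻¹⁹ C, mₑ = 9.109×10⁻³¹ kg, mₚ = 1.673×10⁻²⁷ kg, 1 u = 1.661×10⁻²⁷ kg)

v_f ≈ 1.39×10⁶ m/s

B does no work; ΔKE = |q|E d.
½mv_f² = ½mv₀² + |q|Ed = ½(1.673×10⁻²⁷)(1.62×10⁵)² + (1.602×10⁻¹⁹)(1.16×10⁴)(0.861) ≈ 2.195×10⁻¹⁷ J + 1.600×10⁻¹⁵ J ≈ 1.622×10⁻¹⁵ J.
v_f = √(2·1.622×10⁻¹⁵/1.673×10⁻²⁷) ≈ 1.39×10⁶ m/s.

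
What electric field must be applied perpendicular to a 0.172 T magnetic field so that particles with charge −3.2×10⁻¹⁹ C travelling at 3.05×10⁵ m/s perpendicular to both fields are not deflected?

For straight-line motion qE = qvB, so E = vB.
E = 3.05×10⁵ × 0.172 = 5.25×10⁴ V/m.

E = 5.25×10⁴ V/m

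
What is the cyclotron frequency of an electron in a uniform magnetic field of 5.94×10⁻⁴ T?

f = |q|B/(2πm).
f = (1.602×10⁻¹⁹)(5.94×10⁻⁴)/(2π·9.109×10⁻³¹) ≈ 1.66×10⁷ Hz.

f ≈ 1.66×10⁷ Hz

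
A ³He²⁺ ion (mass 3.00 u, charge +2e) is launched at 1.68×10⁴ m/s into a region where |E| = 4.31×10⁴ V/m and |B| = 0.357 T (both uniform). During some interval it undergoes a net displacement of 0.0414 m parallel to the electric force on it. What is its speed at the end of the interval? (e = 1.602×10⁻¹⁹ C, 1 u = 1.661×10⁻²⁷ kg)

B does no work; ΔKE = |q|E d.
½mv_f² = ½mv₀² + |q|Ed = ½(4.983×10⁻²⁷)(1.68×10⁴)² + (3.204×10⁻¹⁹)(4.31×10⁴)(0.0414) ≈ 7.032×10⁻¹⁹ J + 5.717×10⁻¹⁶ J ≈ 5.724×10⁻¹⁶ J.
v_f = √(2·5.724×10⁻¹⁶/4.983×10⁻²⁷) ≈ 4.79×10⁵ m/s.

v_f ≈ 4.79×10⁵ m/s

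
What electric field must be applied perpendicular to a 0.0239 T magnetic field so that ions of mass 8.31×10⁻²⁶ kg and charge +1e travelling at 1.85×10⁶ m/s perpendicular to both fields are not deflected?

E = 4.42×10⁴ V/m

For straight-line motion qE = qvB, so E = vB.
E = 1.85×10⁶ × 0.0239 = 4.42×10⁴ V/m.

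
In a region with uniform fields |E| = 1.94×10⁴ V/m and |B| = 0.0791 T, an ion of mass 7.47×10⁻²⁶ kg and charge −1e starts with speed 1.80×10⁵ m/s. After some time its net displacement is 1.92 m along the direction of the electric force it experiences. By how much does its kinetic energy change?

The magnetic force is always ⟂ v and does no work; only the electric force changes KE.
ΔKE = F_E · d = |q|E d = (1.602×10⁻¹⁹)(1.94×10⁴)(1.92) ≈ 5.97×10⁻¹⁵ J.

ΔKE ≈ 5.97×10⁻¹⁵ J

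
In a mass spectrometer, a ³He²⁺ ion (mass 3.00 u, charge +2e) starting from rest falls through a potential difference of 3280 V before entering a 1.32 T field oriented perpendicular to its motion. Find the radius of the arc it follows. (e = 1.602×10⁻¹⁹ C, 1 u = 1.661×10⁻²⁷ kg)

r ≈ 7.65×10⁻³ m

Acceleration: |q|V = ½mv² ⇒ v = √(2|q|V/m) = √(2·3.204×10⁻¹⁹·3280/4.983×10⁻²⁷) ≈ 6.495×10⁵ m/s.
In the field: r = mv/(|q|B) = (4.983×10⁻²⁷)(6.495×10⁵)/((3.204×10⁻¹⁹)(1.32)) ≈ 7.65×10⁻³ m.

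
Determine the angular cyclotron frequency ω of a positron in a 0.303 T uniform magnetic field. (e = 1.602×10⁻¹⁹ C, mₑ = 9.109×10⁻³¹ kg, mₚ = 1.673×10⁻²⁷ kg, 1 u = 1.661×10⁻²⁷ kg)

ω = |q|B/m.
ω = (1.602×10⁻¹⁹)(0.303)/9.109×10⁻³¹ ≈ 5.33×10¹⁰ rad/s.

ω ≈ 5.33×10¹⁰ rad/s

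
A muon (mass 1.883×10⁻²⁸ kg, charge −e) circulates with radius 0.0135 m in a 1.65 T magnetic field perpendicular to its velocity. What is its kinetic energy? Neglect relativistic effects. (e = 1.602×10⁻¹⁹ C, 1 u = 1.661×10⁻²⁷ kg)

v = |q|Br/m, then KE = ½mv² = (qBr)²/(2m).
v = (1.602×10⁻¹⁹)(1.65)(0.0135)/1.883×10⁻²⁸ ≈ 1.895×10⁷ m/s.
KE = ½(1.883×10⁻²⁸)(1.895×10⁷)² ≈ 3.38×10⁻¹⁴ J.

KE ≈ 3.38×10⁻¹⁴ J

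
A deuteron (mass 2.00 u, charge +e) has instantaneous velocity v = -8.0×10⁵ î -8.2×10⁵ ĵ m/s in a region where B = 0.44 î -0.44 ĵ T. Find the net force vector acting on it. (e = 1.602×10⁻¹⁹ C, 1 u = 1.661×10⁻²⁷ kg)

F ≈ (0, 0, 1.14×10⁻¹³) N

v×B = (0, 0, 7.13×10⁵) N/C.
F = q v×B = (1.602×10⁻¹⁹ C)·(0, 0, 7.13×10⁵) = (0, 0, 1.14×10⁻¹³) N.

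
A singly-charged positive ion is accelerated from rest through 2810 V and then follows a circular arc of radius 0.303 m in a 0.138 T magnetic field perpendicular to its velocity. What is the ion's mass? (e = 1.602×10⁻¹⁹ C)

Combine |q|V = ½mv² and r = mv/(|q|B): eliminate v to get m = qB²r²/(2V).
m = (1.602×10⁻¹⁹)(0.138)²(0.303)²/(2·2810) ≈ 4.98×10⁻²⁶ kg.

m ≈ 4.98×10⁻²⁶ kg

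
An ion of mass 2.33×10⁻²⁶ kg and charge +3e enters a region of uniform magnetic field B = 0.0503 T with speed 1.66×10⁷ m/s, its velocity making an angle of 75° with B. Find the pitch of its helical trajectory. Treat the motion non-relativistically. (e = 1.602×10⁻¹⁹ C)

p ≈ 26.0 m

v∥ = v cosθ = 1.66×10⁷·cos75° ≈ 4.296×10⁶ m/s.
T = 2πm/(|q|B) = 2π(2.33×10⁻²⁶)/((4.806×10⁻¹⁹)(0.0503)) ≈ 6.056×10⁻⁶ s.
pitch = v∥ T = (4.296×10⁶)(6.056×10⁻⁶) ≈ 26.0 m.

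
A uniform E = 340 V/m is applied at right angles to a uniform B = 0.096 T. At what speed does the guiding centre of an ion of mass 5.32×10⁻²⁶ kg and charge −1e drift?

v_d ≈ 3500 m/s

The steady drift has the magnetic force balancing the electric force, so v_d = E/B.
v_d = 340/0.096 = 3500 m/s.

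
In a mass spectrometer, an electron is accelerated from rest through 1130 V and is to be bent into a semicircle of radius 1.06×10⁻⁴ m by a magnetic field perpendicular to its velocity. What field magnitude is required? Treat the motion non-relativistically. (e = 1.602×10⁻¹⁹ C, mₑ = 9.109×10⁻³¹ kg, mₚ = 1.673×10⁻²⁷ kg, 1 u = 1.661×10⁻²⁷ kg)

B ≈ 1.07 T

v = √(2|q|V/m) = √(2·1.602×10⁻¹⁹·1130/9.109×10⁻³¹) ≈ 1.994×10⁷ m/s.
B = mv/(|q|r) = (9.109×10⁻³¹)(1.994×10⁷)/((1.602×10⁻¹⁹)(1.06×10⁻⁴)) ≈ 1.07 T.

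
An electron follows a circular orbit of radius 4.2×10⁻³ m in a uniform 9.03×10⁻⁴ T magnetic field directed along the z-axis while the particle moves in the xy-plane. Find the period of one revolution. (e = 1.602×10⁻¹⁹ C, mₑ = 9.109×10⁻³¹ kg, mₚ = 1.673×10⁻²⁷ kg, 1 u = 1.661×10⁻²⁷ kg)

T ≈ 3.96×10⁻⁸ s

The cyclotron period depends only on m, q, B: T = 2πm/(|q|B).
T = 2π(9.109×10⁻³¹)/((1.602×10⁻¹⁹)(9.03×10⁻⁴)) ≈ 3.96×10⁻⁸ s.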